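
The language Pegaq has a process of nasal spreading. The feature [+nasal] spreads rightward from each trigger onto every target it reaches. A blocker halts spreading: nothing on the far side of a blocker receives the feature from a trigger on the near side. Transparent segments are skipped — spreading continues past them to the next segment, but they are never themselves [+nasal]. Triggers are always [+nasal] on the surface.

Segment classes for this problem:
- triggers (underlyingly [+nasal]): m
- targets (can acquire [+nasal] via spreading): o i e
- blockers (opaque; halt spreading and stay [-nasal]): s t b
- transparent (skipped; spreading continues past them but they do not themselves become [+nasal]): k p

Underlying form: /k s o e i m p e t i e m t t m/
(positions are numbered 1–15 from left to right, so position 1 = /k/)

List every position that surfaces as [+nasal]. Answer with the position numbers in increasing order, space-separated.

6 8 12 15

From /m/ at 6 rightward: 7 /p/ transparent; 8 /e/ → [+nasal]; 9 /t/ blocks.
From /m/ at 12 rightward: 13 /t/ blocks.
From /m/ at 15 rightward: word edge.
Targets with no active source: positions 3 4 5 10 11 stay [-nasal].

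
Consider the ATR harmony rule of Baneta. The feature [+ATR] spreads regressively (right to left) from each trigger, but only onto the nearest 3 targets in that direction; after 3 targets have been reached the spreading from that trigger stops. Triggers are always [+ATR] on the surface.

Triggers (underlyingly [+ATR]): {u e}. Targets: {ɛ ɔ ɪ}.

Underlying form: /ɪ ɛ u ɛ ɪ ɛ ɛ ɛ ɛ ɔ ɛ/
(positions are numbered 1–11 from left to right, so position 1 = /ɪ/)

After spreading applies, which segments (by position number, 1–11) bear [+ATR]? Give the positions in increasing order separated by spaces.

1 2 3

From /u/ at 3 leftward: 2 /ɛ/ → [+ATR]; 1 /ɪ/ → [+ATR]; word edge.
Targets with no active source: positions 4 5 6 7 8 9 10 11 stay [-ATR].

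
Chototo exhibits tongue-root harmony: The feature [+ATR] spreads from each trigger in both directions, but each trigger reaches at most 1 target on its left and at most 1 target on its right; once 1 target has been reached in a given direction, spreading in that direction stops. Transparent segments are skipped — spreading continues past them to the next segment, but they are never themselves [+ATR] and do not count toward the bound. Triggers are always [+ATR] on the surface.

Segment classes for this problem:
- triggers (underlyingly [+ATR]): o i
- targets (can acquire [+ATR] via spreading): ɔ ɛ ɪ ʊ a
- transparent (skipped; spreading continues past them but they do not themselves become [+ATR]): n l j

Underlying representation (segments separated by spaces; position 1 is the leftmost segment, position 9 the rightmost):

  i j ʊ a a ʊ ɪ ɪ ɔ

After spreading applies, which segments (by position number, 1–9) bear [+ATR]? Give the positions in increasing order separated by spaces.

From /i/ at 1 rightward: 2 /j/ transparent; 3 /ʊ/ → [+ATR]; bound reached.
From /i/ at 1 leftward: word edge.
Targets with no active source: positions 4 5 6 7 8 9 stay [-ATR].

1 3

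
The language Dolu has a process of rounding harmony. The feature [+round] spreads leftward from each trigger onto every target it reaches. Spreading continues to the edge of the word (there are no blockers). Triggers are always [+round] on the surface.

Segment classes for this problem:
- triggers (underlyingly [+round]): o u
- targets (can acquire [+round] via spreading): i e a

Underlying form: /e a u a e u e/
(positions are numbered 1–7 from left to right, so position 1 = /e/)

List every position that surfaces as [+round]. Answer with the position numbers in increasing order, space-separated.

From /u/ at 3 leftward: 2 /a/ → [+round]; 1 /e/ → [+round]; word edge.
From /u/ at 6 leftward: 5 /e/ → [+round]; 4 /a/ → [+round]; 3 /u/ is itself a trigger — this domain ends here.
Target with no active source: position 7 stays [-round].

1 2 3 4 5 6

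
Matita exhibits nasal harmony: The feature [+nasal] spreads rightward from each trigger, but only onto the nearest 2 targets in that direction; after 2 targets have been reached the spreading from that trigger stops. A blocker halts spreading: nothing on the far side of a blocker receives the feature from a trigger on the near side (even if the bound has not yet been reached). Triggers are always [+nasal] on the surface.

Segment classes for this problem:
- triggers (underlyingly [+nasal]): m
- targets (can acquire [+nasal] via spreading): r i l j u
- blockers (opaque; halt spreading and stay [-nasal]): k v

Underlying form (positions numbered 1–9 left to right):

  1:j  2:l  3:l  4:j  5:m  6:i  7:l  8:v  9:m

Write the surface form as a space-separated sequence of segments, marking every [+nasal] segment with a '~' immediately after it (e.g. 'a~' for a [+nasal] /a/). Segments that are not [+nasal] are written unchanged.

From /m/ at 5 rightward: 6 /i/ → [+nasal]; 7 /l/ → [+nasal]; bound reached.
From /m/ at 9 rightward: word edge.
Targets with no active source: positions 1 2 3 4 stay [-nasal].
[+nasal] positions on the surface: 5 6 7 9.

j l l j m~ i~ l~ v m~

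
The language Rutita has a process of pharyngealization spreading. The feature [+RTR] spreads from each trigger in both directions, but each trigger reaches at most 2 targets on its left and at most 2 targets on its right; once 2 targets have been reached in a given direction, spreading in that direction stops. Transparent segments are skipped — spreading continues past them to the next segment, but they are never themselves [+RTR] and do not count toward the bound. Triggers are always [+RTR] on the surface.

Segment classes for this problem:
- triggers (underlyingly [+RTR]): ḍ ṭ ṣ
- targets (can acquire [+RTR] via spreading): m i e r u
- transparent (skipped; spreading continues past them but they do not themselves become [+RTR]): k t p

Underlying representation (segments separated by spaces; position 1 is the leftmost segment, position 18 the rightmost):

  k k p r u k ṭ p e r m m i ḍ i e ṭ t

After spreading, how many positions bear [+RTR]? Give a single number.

From /ṭ/ at 7 rightward: 8 /p/ transparent; 9 /e/ → [+RTR]; 10 /r/ → [+RTR]; bound reached.
From /ṭ/ at 7 leftward: 6 /k/ transparent; 5 /u/ → [+RTR]; 4 /r/ → [+RTR]; bound reached.
From /ḍ/ at 14 rightward: 15 /i/ → [+RTR]; 16 /e/ → [+RTR]; bound reached.
From /ḍ/ at 14 leftward: 13 /i/ → [+RTR]; 12 /m/ → [+RTR]; bound reached.
From /ṭ/ at 17 rightward: 18 /t/ transparent; word edge.
From /ṭ/ at 17 leftward: 16 /e/ → [+RTR]; 15 /i/ → [+RTR]; bound reached.
Target with no active source: position 11 stays [-emphatic].
[+RTR] positions on the surface: 4 5 7 9 10 12 13 14 15 16 17.

11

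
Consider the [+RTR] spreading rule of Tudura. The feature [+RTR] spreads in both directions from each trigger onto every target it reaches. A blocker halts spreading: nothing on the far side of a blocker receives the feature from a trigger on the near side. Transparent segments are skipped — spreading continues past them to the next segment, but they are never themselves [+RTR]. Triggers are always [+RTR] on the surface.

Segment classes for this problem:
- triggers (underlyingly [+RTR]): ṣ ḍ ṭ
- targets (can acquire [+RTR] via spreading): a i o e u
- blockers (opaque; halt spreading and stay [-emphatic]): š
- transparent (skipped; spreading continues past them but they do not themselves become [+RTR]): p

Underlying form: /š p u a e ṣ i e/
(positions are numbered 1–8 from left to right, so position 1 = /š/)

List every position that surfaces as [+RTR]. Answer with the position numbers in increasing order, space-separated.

From /ṣ/ at 6 rightward: 7 /i/ → [+RTR]; 8 /e/ → [+RTR]; word edge.
From /ṣ/ at 6 leftward: 5 /e/ → [+RTR]; 4 /a/ → [+RTR]; 3 /u/ → [+RTR]; 2 /p/ transparent; 1 /š/ blocks.

3 4 5 6 7 8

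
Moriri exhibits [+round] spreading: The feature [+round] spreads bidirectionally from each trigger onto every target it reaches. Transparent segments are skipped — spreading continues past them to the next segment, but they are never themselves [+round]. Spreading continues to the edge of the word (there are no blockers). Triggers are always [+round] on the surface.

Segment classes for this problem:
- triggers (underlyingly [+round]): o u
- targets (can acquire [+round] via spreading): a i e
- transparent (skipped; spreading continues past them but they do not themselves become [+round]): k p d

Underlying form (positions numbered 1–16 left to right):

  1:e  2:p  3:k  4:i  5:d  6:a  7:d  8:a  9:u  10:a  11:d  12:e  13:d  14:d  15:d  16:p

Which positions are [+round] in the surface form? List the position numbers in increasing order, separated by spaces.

1 4 6 8 9 10 12

From /u/ at 9 rightward: 10 /a/ → [+round]; 11 /d/ transparent; 12 /e/ → [+round]; 13 /d/ transparent; 14 /d/ transparent; 15 /d/ transparent; 16 /p/ transparent; word edge.
From /u/ at 9 leftward: 8 /a/ → [+round]; 7 /d/ transparent; 6 /a/ → [+round]; 5 /d/ transparent; 4 /i/ → [+round]; 3 /k/ transparent; 2 /p/ transparent; 1 /e/ → [+round]; word edge.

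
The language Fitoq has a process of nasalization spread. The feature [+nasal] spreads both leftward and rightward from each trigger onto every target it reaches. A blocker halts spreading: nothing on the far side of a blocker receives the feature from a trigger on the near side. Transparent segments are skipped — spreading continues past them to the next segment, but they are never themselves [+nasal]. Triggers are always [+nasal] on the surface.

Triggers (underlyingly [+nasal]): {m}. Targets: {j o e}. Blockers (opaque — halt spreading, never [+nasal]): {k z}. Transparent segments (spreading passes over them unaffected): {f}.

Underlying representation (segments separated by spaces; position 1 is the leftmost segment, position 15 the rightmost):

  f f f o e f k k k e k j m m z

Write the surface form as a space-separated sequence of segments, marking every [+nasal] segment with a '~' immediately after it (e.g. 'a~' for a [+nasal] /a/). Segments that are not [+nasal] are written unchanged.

f f f o e f k k k e k j~ m~ m~ z

From /m/ at 13 rightward: 14 /m/ is itself a trigger — this domain ends here.
From /m/ at 13 leftward: 12 /j/ → [+nasal]; 11 /k/ blocks.
From /m/ at 14 rightward: 15 /z/ blocks.
From /m/ at 14 leftward: 13 /m/ is itself a trigger — this domain ends here.
Targets with no active source: positions 4 5 10 stay [-nasal].
[+nasal] positions on the surface: 12 13 14.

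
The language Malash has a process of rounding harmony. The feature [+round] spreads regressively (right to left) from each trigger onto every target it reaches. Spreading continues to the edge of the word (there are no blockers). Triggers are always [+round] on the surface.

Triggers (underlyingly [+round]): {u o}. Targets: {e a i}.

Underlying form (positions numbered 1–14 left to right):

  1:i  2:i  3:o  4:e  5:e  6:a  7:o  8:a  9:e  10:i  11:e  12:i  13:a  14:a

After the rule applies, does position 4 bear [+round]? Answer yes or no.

From /o/ at 3 leftward: 2 /i/ → [+round]; 1 /i/ → [+round]; word edge.
From /o/ at 7 leftward: 6 /a/ → [+round]; 5 /e/ → [+round]; 4 /e/ → [+round]; 3 /o/ is itself a trigger — this domain ends here.
Targets with no active source: positions 8 9 10 11 12 13 14 stay [-round].
[+round] positions on the surface: 1 2 3 4 5 6 7.

yes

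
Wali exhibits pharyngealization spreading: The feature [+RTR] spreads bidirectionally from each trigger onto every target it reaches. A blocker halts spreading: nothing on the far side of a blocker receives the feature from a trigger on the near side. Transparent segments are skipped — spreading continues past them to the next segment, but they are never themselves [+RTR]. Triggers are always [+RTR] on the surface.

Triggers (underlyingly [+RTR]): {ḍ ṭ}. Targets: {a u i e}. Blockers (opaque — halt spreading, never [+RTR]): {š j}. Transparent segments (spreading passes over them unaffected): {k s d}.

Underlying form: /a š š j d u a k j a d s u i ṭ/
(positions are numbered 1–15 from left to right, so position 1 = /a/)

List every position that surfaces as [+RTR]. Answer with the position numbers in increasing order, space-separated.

10 13 14 15

From /ṭ/ at 15 rightward: word edge.
From /ṭ/ at 15 leftward: 14 /i/ → [+RTR]; 13 /u/ → [+RTR]; 12 /s/ transparent; 11 /d/ transparent; 10 /a/ → [+RTR]; 9 /j/ blocks.
Targets with no active source: positions 1 6 7 stay [-emphatic].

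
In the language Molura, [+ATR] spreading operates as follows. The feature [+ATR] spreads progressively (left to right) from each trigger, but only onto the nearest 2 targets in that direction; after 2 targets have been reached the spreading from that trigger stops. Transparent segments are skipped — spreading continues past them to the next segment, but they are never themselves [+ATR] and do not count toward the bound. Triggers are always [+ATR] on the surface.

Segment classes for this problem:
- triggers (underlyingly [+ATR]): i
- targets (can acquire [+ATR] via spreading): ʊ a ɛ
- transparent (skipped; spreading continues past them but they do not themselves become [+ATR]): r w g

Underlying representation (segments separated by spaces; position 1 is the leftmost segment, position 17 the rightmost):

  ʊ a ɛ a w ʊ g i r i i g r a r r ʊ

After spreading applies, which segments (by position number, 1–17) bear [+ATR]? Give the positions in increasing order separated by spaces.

From /i/ at 8 rightward: 9 /r/ transparent; 10 /i/ is itself a trigger — this domain ends here.
From /i/ at 10 rightward: 11 /i/ is itself a trigger — this domain ends here.
From /i/ at 11 rightward: 12 /g/ transparent; 13 /r/ transparent; 14 /a/ → [+ATR]; 15 /r/ transparent; 16 /r/ transparent; 17 /ʊ/ → [+ATR]; bound reached.
Targets with no active source: positions 1 2 3 4 6 stay [-ATR].

8 10 11 14 17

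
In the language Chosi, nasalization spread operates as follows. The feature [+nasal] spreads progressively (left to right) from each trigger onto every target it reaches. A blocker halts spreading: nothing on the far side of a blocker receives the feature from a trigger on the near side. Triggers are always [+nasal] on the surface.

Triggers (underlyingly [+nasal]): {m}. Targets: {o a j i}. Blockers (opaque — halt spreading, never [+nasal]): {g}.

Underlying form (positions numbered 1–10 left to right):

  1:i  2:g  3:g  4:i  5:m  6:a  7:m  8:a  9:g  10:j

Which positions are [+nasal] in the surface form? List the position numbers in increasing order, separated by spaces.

5 6 7 8

From /m/ at 5 rightward: 6 /a/ → [+nasal]; 7 /m/ is itself a trigger — this domain ends here.
From /m/ at 7 rightward: 8 /a/ → [+nasal]; 9 /g/ blocks.
Targets with no active source: positions 1 4 10 stay [-nasal].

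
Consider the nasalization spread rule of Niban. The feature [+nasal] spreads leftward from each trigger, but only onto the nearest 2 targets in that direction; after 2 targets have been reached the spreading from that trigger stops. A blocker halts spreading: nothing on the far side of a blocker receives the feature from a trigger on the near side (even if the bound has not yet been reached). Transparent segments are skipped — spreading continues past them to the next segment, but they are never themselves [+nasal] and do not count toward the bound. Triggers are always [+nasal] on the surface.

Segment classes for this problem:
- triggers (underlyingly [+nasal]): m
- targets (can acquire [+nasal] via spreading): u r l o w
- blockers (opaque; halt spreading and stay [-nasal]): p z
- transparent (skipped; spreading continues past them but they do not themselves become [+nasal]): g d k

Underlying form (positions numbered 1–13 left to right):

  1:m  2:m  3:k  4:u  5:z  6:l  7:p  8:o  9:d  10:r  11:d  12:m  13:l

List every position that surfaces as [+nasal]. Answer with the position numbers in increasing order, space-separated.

From /m/ at 1 leftward: word edge.
From /m/ at 2 leftward: 1 /m/ is itself a trigger — this domain ends here.
From /m/ at 12 leftward: 11 /d/ transparent; 10 /r/ → [+nasal]; 9 /d/ transparent; 8 /o/ → [+nasal]; bound reached.
Targets with no active source: positions 4 6 13 stay [-nasal].

1 2 8 10 12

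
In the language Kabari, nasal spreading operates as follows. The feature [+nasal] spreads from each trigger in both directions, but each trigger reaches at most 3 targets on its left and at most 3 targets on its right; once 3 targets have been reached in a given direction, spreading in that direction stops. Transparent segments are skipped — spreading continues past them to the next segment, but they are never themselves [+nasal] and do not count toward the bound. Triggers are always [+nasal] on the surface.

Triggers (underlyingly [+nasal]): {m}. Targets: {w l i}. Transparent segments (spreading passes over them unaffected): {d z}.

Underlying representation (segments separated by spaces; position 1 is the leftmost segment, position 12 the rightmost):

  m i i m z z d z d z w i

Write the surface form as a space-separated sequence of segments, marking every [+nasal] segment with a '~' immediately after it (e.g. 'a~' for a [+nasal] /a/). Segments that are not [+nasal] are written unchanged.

m~ i~ i~ m~ z z d z d z w~ i~

From /m/ at 1 rightward: 2 /i/ → [+nasal]; 3 /i/ → [+nasal]; 4 /m/ is itself a trigger — this domain ends here.
From /m/ at 1 leftward: word edge.
From /m/ at 4 rightward: 5 /z/ transparent; 6 /z/ transparent; 7 /d/ transparent; 8 /z/ transparent; 9 /d/ transparent; 10 /z/ transparent; 11 /w/ → [+nasal]; 12 /i/ → [+nasal]; word edge.
From /m/ at 4 leftward: 3 /i/ → [+nasal]; 2 /i/ → [+nasal]; 1 /m/ is itself a trigger — this domain ends here.
[+nasal] positions on the surface: 1 2 3 4 11 12.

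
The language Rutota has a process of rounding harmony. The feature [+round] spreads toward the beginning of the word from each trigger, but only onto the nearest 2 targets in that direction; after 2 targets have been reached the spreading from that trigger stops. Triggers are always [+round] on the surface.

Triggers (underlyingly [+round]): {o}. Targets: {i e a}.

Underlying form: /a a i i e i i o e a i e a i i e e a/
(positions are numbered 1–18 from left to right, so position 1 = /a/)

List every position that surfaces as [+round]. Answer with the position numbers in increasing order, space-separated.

6 7 8

From /o/ at 8 leftward: 7 /i/ → [+round]; 6 /i/ → [+round]; bound reached.
Targets with no active source: positions 1 2 3 4 5 9 10 11 12 13 14 15 16 17 18 stay [-round].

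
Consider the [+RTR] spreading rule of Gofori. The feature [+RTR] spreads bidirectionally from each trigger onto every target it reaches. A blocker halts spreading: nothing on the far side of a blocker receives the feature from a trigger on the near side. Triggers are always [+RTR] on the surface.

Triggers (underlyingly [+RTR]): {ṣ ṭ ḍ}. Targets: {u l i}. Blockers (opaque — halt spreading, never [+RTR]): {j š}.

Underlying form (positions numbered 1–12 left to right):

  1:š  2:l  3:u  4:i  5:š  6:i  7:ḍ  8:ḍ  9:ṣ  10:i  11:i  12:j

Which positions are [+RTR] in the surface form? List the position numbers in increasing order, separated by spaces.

6 7 8 9 10 11

From /ḍ/ at 7 rightward: 8 /ḍ/ is itself a trigger — this domain ends here.
From /ḍ/ at 7 leftward: 6 /i/ → [+RTR]; 5 /š/ blocks.
From /ḍ/ at 8 rightward: 9 /ṣ/ is itself a trigger — this domain ends here.
From /ḍ/ at 8 leftward: 7 /ḍ/ is itself a trigger — this domain ends here.
From /ṣ/ at 9 rightward: 10 /i/ → [+RTR]; 11 /i/ → [+RTR]; 12 /j/ blocks.
From /ṣ/ at 9 leftward: 8 /ḍ/ is itself a trigger — this domain ends here.
Targets with no active source: positions 2 3 4 stay [-emphatic].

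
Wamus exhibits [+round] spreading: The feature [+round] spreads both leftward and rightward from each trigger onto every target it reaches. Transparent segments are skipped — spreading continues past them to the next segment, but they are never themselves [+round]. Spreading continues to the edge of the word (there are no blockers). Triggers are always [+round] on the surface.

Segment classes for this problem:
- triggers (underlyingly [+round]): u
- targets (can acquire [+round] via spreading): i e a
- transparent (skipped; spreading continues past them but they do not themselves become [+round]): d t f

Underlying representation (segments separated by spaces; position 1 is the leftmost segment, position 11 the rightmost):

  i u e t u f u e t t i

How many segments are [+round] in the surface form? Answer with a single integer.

From /u/ at 2 rightward: 3 /e/ → [+round]; 4 /t/ transparent; 5 /u/ is itself a trigger — this domain ends here.
From /u/ at 2 leftward: 1 /i/ → [+round]; word edge.
From /u/ at 5 rightward: 6 /f/ transparent; 7 /u/ is itself a trigger — this domain ends here.
From /u/ at 5 leftward: 4 /t/ transparent; 3 /e/ → [+round]; 2 /u/ is itself a trigger — this domain ends here.
From /u/ at 7 rightward: 8 /e/ → [+round]; 9 /t/ transparent; 10 /t/ transparent; 11 /i/ → [+round]; word edge.
From /u/ at 7 leftward: 6 /f/ transparent; 5 /u/ is itself a trigger — this domain ends here.
[+round] positions on the surface: 1 2 3 5 7 8 11.

7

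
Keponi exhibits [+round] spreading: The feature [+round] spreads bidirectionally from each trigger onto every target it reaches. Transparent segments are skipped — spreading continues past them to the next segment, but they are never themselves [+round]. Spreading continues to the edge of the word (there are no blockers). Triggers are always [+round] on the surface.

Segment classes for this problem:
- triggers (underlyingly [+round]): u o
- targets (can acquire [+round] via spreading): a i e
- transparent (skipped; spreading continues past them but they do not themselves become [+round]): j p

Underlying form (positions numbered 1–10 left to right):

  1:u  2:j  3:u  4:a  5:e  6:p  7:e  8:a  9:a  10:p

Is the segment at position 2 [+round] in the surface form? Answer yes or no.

no

From /u/ at 1 rightward: 2 /j/ transparent; 3 /u/ is itself a trigger — this domain ends here.
From /u/ at 1 leftward: word edge.
From /u/ at 3 rightward: 4 /a/ → [+round]; 5 /e/ → [+round]; 6 /p/ transparent; 7 /e/ → [+round]; 8 /a/ → [+round]; 9 /a/ → [+round]; 10 /p/ transparent; word edge.
From /u/ at 3 leftward: 2 /j/ transparent; 1 /u/ is itself a trigger — this domain ends here.
[+round] positions on the surface: 1 3 4 5 7 8 9.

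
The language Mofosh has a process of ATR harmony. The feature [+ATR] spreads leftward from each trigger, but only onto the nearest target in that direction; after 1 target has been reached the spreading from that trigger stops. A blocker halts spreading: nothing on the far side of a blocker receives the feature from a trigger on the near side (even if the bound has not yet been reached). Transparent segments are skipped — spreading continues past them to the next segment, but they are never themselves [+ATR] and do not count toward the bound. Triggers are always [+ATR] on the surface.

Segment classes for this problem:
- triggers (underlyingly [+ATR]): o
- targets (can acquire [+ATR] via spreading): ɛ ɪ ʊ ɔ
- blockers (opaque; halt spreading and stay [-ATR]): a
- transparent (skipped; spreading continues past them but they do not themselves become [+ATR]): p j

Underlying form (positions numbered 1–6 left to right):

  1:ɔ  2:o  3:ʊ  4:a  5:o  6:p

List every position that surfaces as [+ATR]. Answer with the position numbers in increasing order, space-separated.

From /o/ at 2 leftward: 1 /ɔ/ → [+ATR]; bound reached.
From /o/ at 5 leftward: 4 /a/ blocks.
Target with no active source: position 3 stays [-ATR].

1 2 5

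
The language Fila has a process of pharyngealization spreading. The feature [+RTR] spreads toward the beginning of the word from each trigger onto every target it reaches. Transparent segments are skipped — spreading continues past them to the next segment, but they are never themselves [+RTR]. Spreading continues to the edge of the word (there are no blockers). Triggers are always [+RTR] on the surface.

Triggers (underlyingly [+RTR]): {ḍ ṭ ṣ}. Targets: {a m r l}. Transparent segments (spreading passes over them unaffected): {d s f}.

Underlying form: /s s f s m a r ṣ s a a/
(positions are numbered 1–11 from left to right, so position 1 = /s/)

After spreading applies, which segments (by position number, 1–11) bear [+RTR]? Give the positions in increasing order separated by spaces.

5 6 7 8

From /ṣ/ at 8 leftward: 7 /r/ → [+RTR]; 6 /a/ → [+RTR]; 5 /m/ → [+RTR]; 4 /s/ transparent; 3 /f/ transparent; 2 /s/ transparent; 1 /s/ transparent; word edge.
Targets with no active source: positions 10 11 stay [-emphatic].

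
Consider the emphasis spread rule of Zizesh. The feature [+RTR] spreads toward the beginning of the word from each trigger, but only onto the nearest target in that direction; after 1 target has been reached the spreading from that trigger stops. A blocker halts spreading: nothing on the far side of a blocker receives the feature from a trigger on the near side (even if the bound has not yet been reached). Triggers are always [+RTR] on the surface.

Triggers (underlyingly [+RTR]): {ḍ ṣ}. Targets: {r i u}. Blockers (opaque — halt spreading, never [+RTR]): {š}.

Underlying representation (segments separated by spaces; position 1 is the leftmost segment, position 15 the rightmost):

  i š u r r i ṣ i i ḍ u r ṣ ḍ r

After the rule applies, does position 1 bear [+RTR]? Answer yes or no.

no

From /ṣ/ at 7 leftward: 6 /i/ → [+RTR]; bound reached.
From /ḍ/ at 10 leftward: 9 /i/ → [+RTR]; bound reached.
From /ṣ/ at 13 leftward: 12 /r/ → [+RTR]; bound reached.
From /ḍ/ at 14 leftward: 13 /ṣ/ is itself a trigger — this domain ends here.
Targets with no active source: positions 1 3 4 5 8 11 15 stay [-emphatic].
[+RTR] positions on the surface: 6 7 9 10 12 13 14.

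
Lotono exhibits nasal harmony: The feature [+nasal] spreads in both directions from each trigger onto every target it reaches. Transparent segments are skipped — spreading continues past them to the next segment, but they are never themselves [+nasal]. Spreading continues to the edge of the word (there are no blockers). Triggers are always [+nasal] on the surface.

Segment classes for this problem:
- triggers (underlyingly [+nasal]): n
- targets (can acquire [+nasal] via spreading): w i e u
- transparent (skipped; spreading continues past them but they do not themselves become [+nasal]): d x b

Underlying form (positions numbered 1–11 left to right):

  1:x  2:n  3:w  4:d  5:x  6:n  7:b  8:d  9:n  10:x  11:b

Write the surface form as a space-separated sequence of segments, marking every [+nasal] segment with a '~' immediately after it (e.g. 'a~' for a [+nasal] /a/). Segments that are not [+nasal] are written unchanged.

x n~ w~ d x n~ b d n~ x b

From /n/ at 2 rightward: 3 /w/ → [+nasal]; 4 /d/ transparent; 5 /x/ transparent; 6 /n/ is itself a trigger — this domain ends here.
From /n/ at 2 leftward: 1 /x/ transparent; word edge.
From /n/ at 6 rightward: 7 /b/ transparent; 8 /d/ transparent; 9 /n/ is itself a trigger — this domain ends here.
From /n/ at 6 leftward: 5 /x/ transparent; 4 /d/ transparent; 3 /w/ → [+nasal]; 2 /n/ is itself a trigger — this domain ends here.
From /n/ at 9 rightward: 10 /x/ transparent; 11 /b/ transparent; word edge.
From /n/ at 9 leftward: 8 /d/ transparent; 7 /b/ transparent; 6 /n/ is itself a trigger — this domain ends here.
[+nasal] positions on the surface: 2 3 6 9.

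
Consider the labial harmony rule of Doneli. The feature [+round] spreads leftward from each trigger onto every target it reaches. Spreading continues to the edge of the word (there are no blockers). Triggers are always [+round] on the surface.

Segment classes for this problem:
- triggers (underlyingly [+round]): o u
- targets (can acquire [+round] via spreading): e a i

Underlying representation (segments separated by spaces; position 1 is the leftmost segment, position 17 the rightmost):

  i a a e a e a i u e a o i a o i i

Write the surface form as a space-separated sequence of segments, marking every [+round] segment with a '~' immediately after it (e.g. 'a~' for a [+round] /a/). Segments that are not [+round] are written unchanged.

i~ a~ a~ e~ a~ e~ a~ i~ u~ e~ a~ o~ i~ a~ o~ i i

From /u/ at 9 leftward: 8 /i/ → [+round]; 7 /a/ → [+round]; 6 /e/ → [+round]; 5 /a/ → [+round]; 4 /e/ → [+round]; 3 /a/ → [+round]; 2 /a/ → [+round]; 1 /i/ → [+round]; word edge.
From /o/ at 12 leftward: 11 /a/ → [+round]; 10 /e/ → [+round]; 9 /u/ is itself a trigger — this domain ends here.
From /o/ at 15 leftward: 14 /a/ → [+round]; 13 /i/ → [+round]; 12 /o/ is itself a trigger — this domain ends here.
Targets with no active source: positions 16 17 stay [-round].
[+round] positions on the surface: 1 2 3 4 5 6 7 8 9 10 11 12 13 14 15.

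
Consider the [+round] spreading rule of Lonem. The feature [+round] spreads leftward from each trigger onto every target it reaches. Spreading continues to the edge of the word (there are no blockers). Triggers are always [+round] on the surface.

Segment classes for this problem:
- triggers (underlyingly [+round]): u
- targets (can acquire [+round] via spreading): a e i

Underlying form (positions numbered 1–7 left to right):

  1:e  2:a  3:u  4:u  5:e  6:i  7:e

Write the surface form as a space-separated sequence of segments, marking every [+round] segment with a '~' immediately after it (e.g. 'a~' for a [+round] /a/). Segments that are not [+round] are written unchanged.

e~ a~ u~ u~ e i e

From /u/ at 3 leftward: 2 /a/ → [+round]; 1 /e/ → [+round]; word edge.
From /u/ at 4 leftward: 3 /u/ is itself a trigger — this domain ends here.
Targets with no active source: positions 5 6 7 stay [-round].
[+round] positions on the surface: 1 2 3 4.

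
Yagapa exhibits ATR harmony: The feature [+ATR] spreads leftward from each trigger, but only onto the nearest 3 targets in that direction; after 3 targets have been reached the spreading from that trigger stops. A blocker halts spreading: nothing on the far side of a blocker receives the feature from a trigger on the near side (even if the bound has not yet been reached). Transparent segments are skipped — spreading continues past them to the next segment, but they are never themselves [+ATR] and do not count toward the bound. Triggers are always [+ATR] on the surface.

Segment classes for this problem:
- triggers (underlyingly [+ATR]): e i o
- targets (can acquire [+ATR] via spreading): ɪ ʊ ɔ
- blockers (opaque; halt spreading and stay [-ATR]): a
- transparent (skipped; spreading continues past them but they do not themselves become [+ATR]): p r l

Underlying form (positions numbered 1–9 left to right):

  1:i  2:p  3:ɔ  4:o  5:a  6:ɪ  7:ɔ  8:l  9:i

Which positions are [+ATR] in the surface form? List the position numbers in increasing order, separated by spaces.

1 3 4 6 7 9

From /i/ at 1 leftward: word edge.
From /o/ at 4 leftward: 3 /ɔ/ → [+ATR]; 2 /p/ transparent; 1 /i/ is itself a trigger — this domain ends here.
From /i/ at 9 leftward: 8 /l/ transparent; 7 /ɔ/ → [+ATR]; 6 /ɪ/ → [+ATR]; 5 /a/ blocks.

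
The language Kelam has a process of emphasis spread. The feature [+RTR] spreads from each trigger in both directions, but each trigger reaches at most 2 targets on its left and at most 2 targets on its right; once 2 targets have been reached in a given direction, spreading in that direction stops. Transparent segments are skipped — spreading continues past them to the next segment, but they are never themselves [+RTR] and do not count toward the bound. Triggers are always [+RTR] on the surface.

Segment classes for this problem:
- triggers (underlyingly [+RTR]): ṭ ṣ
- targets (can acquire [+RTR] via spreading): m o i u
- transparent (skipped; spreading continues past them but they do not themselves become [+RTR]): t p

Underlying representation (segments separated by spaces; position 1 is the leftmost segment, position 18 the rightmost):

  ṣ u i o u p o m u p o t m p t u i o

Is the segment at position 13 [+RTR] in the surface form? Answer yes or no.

From /ṣ/ at 1 rightward: 2 /u/ → [+RTR]; 3 /i/ → [+RTR]; bound reached.
From /ṣ/ at 1 leftward: word edge.
Targets with no active source: positions 4 5 7 8 9 11 13 16 17 18 stay [-emphatic].
[+RTR] positions on the surface: 1 2 3.

no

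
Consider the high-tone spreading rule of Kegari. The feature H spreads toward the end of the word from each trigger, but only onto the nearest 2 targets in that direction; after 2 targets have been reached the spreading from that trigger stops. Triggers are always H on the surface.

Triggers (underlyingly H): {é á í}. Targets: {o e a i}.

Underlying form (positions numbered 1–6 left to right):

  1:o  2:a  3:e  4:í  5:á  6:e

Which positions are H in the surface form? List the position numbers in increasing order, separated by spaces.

4 5 6

From /í/ at 4 rightward: 5 /á/ is itself a trigger — this domain ends here.
From /á/ at 5 rightward: 6 /e/ → H; word edge.
Targets with no active source: positions 1 2 3 stay [-high tone].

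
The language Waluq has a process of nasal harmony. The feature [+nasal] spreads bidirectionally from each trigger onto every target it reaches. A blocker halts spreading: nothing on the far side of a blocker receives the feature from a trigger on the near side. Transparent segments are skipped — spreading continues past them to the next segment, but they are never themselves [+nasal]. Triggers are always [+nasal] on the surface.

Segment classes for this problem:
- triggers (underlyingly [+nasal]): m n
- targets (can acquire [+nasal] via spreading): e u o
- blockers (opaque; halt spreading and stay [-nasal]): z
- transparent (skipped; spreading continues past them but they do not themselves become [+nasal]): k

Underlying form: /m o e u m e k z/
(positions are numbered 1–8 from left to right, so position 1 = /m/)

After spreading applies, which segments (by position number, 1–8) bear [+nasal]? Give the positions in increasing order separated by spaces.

1 2 3 4 5 6

From /m/ at 1 rightward: 2 /o/ → [+nasal]; 3 /e/ → [+nasal]; 4 /u/ → [+nasal]; 5 /m/ is itself a trigger — this domain ends here.
From /m/ at 1 leftward: word edge.
From /m/ at 5 rightward: 6 /e/ → [+nasal]; 7 /k/ transparent; 8 /z/ blocks.
From /m/ at 5 leftward: 4 /u/ → [+nasal]; 3 /e/ → [+nasal]; 2 /o/ → [+nasal]; 1 /m/ is itself a trigger — this domain ends here.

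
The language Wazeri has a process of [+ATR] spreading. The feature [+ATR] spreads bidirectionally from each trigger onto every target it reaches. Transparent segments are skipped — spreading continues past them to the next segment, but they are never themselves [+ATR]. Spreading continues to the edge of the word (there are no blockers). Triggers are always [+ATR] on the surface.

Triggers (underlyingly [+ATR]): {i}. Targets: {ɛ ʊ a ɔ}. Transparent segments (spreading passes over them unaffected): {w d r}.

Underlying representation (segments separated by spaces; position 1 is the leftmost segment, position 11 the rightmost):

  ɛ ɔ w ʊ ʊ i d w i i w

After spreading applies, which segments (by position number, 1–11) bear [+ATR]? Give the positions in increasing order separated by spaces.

From /i/ at 6 rightward: 7 /d/ transparent; 8 /w/ transparent; 9 /i/ is itself a trigger — this domain ends here.
From /i/ at 6 leftward: 5 /ʊ/ → [+ATR]; 4 /ʊ/ → [+ATR]; 3 /w/ transparent; 2 /ɔ/ → [+ATR]; 1 /ɛ/ → [+ATR]; word edge.
From /i/ at 9 rightward: 10 /i/ is itself a trigger — this domain ends here.
From /i/ at 9 leftward: 8 /w/ transparent; 7 /d/ transparent; 6 /i/ is itself a trigger — this domain ends here.
From /i/ at 10 rightward: 11 /w/ transparent; word edge.
From /i/ at 10 leftward: 9 /i/ is itself a trigger — this domain ends here.

1 2 4 5 6 9 10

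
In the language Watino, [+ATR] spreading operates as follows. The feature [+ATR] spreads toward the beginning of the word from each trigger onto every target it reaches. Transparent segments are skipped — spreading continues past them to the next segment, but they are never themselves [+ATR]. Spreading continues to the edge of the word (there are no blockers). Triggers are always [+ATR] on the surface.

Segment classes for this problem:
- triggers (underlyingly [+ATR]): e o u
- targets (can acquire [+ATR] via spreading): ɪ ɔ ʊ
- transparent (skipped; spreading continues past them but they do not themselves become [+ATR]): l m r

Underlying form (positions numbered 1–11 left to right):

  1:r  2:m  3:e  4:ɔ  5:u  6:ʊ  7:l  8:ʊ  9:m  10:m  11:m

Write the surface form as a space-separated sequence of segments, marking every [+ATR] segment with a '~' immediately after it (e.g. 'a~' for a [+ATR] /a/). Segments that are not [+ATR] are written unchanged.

r m e~ ɔ~ u~ ʊ l ʊ m m m

From /e/ at 3 leftward: 2 /m/ transparent; 1 /r/ transparent; word edge.
From /u/ at 5 leftward: 4 /ɔ/ → [+ATR]; 3 /e/ is itself a trigger — this domain ends here.
Targets with no active source: positions 6 8 stay [-ATR].
[+ATR] positions on the surface: 3 4 5.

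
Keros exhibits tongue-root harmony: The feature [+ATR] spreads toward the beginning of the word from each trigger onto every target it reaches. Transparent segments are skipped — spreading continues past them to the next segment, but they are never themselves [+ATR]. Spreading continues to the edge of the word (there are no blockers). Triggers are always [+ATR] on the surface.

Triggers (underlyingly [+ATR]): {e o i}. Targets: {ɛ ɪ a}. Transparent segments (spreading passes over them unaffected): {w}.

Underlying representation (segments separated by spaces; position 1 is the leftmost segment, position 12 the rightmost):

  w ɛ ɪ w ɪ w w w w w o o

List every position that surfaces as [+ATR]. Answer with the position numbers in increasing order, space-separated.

From /o/ at 11 leftward: 10 /w/ transparent; 9 /w/ transparent; 8 /w/ transparent; 7 /w/ transparent; 6 /w/ transparent; 5 /ɪ/ → [+ATR]; 4 /w/ transparent; 3 /ɪ/ → [+ATR]; 2 /ɛ/ → [+ATR]; 1 /w/ transparent; word edge.
From /o/ at 12 leftward: 11 /o/ is itself a trigger — this domain ends here.

2 3 5 11 12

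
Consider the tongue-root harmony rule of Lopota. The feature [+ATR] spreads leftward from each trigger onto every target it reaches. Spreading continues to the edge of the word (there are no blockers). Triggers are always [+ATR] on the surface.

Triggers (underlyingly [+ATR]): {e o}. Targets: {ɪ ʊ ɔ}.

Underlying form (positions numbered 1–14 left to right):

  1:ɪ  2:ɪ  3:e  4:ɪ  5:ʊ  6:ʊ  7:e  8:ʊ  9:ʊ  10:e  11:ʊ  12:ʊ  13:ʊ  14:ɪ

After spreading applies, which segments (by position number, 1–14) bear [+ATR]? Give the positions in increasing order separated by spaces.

1 2 3 4 5 6 7 8 9 10

From /e/ at 3 leftward: 2 /ɪ/ → [+ATR]; 1 /ɪ/ → [+ATR]; word edge.
From /e/ at 7 leftward: 6 /ʊ/ → [+ATR]; 5 /ʊ/ → [+ATR]; 4 /ɪ/ → [+ATR]; 3 /e/ is itself a trigger — this domain ends here.
From /e/ at 10 leftward: 9 /ʊ/ → [+ATR]; 8 /ʊ/ → [+ATR]; 7 /e/ is itself a trigger — this domain ends here.
Targets with no active source: positions 11 12 13 14 stay [-ATR].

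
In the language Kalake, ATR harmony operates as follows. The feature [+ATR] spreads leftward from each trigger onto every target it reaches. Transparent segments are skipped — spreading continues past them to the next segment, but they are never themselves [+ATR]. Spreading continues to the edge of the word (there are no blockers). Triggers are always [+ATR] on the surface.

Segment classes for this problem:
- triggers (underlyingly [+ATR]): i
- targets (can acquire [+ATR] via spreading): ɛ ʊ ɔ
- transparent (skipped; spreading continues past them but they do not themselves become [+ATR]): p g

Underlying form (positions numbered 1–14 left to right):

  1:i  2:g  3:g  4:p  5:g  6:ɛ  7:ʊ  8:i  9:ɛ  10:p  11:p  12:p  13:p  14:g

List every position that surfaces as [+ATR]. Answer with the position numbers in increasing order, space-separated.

1 6 7 8

From /i/ at 1 leftward: word edge.
From /i/ at 8 leftward: 7 /ʊ/ → [+ATR]; 6 /ɛ/ → [+ATR]; 5 /g/ transparent; 4 /p/ transparent; 3 /g/ transparent; 2 /g/ transparent; 1 /i/ is itself a trigger — this domain ends here.
Target with no active source: position 9 stays [-ATR].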